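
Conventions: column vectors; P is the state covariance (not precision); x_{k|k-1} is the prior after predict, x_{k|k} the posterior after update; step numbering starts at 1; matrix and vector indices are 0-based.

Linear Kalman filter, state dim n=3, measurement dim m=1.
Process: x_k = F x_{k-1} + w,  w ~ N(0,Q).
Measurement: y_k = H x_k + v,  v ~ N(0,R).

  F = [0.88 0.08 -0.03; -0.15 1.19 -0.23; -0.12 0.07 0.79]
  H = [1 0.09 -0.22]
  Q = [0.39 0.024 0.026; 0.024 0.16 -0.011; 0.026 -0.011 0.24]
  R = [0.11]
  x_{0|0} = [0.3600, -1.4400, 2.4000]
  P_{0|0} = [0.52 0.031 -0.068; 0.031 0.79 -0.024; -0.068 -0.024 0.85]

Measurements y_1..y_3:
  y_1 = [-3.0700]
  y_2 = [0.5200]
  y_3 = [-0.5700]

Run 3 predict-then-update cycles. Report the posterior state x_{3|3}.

step 1: x^-=[0.1296, -2.3196, 1.7520]  P^-=[0.8066 0.0833 -0.0920; 0.0833 1.3328 -0.1110; -0.0920 -0.1110 0.7916]  S=[1.0256]  K=[0.8135; 0.2220; -0.2693]  nu=[-2.6054]  x^+=[-1.9900, -2.8979, 2.4535]  P^+=[0.1278 -0.1019 0.1326; -0.1019 1.2822 -0.0497; 0.1326 -0.0497 0.7172]
step 2: x^-=[-2.0566, -3.7144, 1.9742]  P^-=[0.4767 0.0051 0.0870; 0.0051 2.0893 -0.0746; 0.0870 -0.0746 0.6668]  S=[0.6015]  K=[0.7615; 0.3483; -0.1103]  nu=[3.3452]  x^+=[0.4908, -2.5491, 1.6051]  P^+=[0.1279 -0.1545 0.1376; -0.1545 2.0164 -0.0515; 0.1376 -0.0515 0.6595]
step 3: x^-=[0.1798, -3.4763, 1.0307]  P^-=[0.4738 0.0193 0.0931; 0.0193 3.1459 0.0031; 0.0931 0.0031 0.6341]  S=[0.6024]  K=[0.7555; 0.5009; -0.0766]  nu=[-0.2102]  x^+=[0.0210, -3.5816, 1.0468]  P^+=[0.1300 -0.2087 0.1280; -0.2087 2.9948 0.0262; 0.1280 0.0262 0.6306]

x_post = [0.0210, -3.5816, 1.0468]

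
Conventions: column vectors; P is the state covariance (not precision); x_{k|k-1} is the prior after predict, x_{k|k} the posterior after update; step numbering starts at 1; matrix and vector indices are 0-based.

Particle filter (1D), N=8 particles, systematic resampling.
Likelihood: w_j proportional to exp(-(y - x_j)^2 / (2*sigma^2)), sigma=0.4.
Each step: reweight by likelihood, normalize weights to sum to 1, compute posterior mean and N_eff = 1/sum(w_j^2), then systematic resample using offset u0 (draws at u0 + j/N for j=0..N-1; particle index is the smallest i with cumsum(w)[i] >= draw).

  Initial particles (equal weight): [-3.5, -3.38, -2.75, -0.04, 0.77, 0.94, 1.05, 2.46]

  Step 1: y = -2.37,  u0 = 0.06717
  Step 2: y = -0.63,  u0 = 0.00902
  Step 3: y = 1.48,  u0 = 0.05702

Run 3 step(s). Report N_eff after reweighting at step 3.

N_eff = 8.0000

step 1: w=[0.0265, 0.0592, 0.9142, 0.0000, 0.0000, 0.0000, 0.0000, 0.0000]  mean=-2.8072  Neff=1.1905  idx=[1, 2, 2, 2, 2, 2, 2, 2]
step 2: w=[0.0000, 0.1429, 0.1429, 0.1429, 0.1429, 0.1429, 0.1429, 0.1429]  mean=-2.7500  Neff=7.0001  idx=[1, 1, 2, 3, 4, 5, 6, 7]
step 3: w=[0.1250, 0.1250, 0.1250, 0.1250, 0.1250, 0.1250, 0.1250, 0.1250]  mean=-2.7500  Neff=8.0000  idx=[0, 1, 2, 3, 4, 5, 6, 7]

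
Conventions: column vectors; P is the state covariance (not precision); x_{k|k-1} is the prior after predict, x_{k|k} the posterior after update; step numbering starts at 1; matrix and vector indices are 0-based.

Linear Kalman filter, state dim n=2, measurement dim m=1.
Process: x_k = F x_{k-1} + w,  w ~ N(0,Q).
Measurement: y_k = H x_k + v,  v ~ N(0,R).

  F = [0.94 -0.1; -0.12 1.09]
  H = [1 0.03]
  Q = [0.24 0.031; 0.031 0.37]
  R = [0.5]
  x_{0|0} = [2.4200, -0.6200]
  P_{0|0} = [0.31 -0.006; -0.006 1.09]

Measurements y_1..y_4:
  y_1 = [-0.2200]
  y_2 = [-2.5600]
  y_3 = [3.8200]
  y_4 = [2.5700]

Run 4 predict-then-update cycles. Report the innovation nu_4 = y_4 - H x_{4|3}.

innov = [0.9412]

step 1: x^-=[2.3368, -0.9662]  P^-=[0.5259 -0.1290; -0.1290 1.6711]  S=[1.0197]  K=[0.5120; -0.0773]  nu=[-2.5278]  x^+=[1.0426, -0.7707]  P^+=[0.2587 -0.0886; -0.0886 1.6650]
step 2: x^-=[1.0571, -0.9652]  P^-=[0.5019 -0.2715; -0.2715 2.3751]  S=[0.9877]  K=[0.4999; -0.2028]  nu=[-3.5882]  x^+=[-0.7365, -0.2376]  P^+=[0.2551 -0.1714; -0.1714 2.3344]
step 3: x^-=[-0.6685, -0.1706]  P^-=[0.5210 -0.4299; -0.4299 3.1921]  S=[0.9980]  K=[0.5091; -0.3348]  nu=[4.4936]  x^+=[1.6190, -1.6752]  P^+=[0.2623 -0.2598; -0.2598 3.0802]
step 4: x^-=[1.6894, -2.0202]  P^-=[0.5514 -0.6037; -0.6037 4.1013]  S=[1.0189]  K=[0.5234; -0.4717]  nu=[0.9412]  x^+=[2.1820, -2.4642]  P^+=[0.2723 -0.3521; -0.3521 3.8746]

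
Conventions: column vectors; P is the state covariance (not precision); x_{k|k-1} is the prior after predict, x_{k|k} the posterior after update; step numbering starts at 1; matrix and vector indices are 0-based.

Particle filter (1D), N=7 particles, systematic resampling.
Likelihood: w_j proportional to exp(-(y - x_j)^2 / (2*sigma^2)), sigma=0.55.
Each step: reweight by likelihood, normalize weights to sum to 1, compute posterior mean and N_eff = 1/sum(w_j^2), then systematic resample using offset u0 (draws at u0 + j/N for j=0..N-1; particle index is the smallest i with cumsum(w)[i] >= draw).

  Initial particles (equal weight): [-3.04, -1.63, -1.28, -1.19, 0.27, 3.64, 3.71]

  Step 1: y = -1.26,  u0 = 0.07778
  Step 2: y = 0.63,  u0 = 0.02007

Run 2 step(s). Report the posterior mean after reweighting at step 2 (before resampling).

step 1: w=[0.0019, 0.2833, 0.3550, 0.3524, 0.0074, 0.0000, 0.0000]  mean=-1.3393  Neff=3.0255  idx=[1, 1, 2, 2, 3, 3, 3]
step 2: w=[0.0121, 0.0121, 0.1351, 0.1351, 0.2352, 0.2352, 0.2352]  mean=-1.2250  Neff=4.9317  idx=[1, 3, 4, 4, 5, 5, 6]

post_mean = -1.2250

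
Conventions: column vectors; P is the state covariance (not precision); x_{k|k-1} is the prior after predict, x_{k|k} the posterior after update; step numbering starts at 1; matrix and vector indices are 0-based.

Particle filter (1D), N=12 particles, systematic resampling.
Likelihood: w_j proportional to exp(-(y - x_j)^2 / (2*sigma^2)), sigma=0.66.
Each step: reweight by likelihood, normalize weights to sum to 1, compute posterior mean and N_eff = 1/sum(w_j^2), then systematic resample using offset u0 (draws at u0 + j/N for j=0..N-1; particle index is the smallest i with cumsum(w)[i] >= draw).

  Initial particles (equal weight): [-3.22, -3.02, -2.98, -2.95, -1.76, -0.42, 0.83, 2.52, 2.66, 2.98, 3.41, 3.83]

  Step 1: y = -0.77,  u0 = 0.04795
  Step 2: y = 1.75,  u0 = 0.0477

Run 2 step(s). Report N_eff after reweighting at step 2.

N_eff = 1.1976

step 1: w=[0.0008, 0.0024, 0.0029, 0.0034, 0.2580, 0.6904, 0.0421, 0.0000, 0.0000, 0.0000, 0.0000, 0.0000]  mean=-0.7376  Neff=1.8347  idx=[4, 4, 4, 5, 5, 5, 5, 5, 5, 5, 5, 6]
step 2: w=[0.0000, 0.0000, 0.0000, 0.0108, 0.0108, 0.0108, 0.0108, 0.0108, 0.0108, 0.0108, 0.0108, 0.9133]  mean=0.7216  Neff=1.1976  idx=[7, 11, 11, 11, 11, 11, 11, 11, 11, 11, 11, 11]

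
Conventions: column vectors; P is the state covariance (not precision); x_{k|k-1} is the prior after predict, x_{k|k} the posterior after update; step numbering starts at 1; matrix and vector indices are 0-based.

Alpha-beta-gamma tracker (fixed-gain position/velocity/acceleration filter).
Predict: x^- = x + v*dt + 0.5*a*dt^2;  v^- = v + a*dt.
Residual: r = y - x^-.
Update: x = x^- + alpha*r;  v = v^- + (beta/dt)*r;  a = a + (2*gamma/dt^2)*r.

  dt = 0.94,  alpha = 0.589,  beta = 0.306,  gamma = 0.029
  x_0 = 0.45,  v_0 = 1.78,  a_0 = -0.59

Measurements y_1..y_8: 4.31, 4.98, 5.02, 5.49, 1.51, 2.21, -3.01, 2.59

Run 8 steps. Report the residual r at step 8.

resid = 8.4604

step 1: x_pred=1.8625  r=2.4475  x^+=3.3041  v^+=2.0221  a^+=-0.4293
step 2: x_pred=5.0152  r=-0.0352  x^+=4.9945  v^+=1.6071  a^+=-0.4317
step 3: x_pred=6.3144  r=-1.2944  x^+=5.5520  v^+=0.7799  a^+=-0.5166
step 4: x_pred=6.0569  r=-0.5669  x^+=5.7230  v^+=0.1098  a^+=-0.5538
step 5: x_pred=5.5815  r=-4.0715  x^+=3.1834  v^+=-1.7362  a^+=-0.8211
step 6: x_pred=1.1886  r=1.0214  x^+=1.7902  v^+=-2.1756  a^+=-0.7540
step 7: x_pred=-0.5880  r=-2.4220  x^+=-2.0145  v^+=-3.6728  a^+=-0.9130
step 8: x_pred=-5.8704  r=8.4604  x^+=-0.8872  v^+=-1.7769  a^+=-0.3577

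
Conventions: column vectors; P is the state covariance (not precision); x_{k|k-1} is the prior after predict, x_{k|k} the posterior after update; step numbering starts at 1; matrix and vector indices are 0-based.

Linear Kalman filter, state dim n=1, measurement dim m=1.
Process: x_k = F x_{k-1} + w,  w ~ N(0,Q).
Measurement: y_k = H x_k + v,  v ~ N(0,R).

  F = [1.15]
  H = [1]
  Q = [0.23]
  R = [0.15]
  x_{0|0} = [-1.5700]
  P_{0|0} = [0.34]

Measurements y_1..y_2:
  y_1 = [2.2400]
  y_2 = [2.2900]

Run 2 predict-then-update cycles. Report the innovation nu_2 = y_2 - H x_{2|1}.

step 1: x^-=[-1.8055]  P^-=[0.6796]  S=[0.8296]  K=[0.8192]  nu=[4.0455]  x^+=[1.5086]  P^+=[0.1229]
step 2: x^-=[1.7349]  P^-=[0.3925]  S=[0.5425]  K=[0.7235]  nu=[0.5551]  x^+=[2.1365]  P^+=[0.1085]

innov = [0.5551]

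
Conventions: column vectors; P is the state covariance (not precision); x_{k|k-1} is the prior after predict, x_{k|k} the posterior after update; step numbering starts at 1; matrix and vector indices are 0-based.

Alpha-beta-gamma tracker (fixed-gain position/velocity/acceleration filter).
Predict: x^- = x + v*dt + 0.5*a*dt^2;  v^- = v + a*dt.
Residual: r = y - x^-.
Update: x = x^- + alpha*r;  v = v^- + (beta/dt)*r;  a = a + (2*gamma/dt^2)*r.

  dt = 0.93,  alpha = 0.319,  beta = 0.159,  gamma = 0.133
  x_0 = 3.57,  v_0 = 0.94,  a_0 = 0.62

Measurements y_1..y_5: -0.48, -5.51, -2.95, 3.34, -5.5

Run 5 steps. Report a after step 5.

a_post = 1.9354

step 1: x_pred=4.7123  r=-5.1923  x^+=3.0560  v^+=0.6289  a^+=-0.9769
step 2: x_pred=3.2184  r=-8.7284  x^+=0.4340  v^+=-1.7719  a^+=-3.6613
step 3: x_pred=-2.7972  r=-0.1528  x^+=-2.8459  v^+=-5.2030  a^+=-3.7083
step 4: x_pred=-9.2884  r=12.6284  x^+=-5.2600  v^+=-6.4927  a^+=0.1756
step 5: x_pred=-11.2223  r=5.7223  x^+=-9.3969  v^+=-5.3511  a^+=1.9354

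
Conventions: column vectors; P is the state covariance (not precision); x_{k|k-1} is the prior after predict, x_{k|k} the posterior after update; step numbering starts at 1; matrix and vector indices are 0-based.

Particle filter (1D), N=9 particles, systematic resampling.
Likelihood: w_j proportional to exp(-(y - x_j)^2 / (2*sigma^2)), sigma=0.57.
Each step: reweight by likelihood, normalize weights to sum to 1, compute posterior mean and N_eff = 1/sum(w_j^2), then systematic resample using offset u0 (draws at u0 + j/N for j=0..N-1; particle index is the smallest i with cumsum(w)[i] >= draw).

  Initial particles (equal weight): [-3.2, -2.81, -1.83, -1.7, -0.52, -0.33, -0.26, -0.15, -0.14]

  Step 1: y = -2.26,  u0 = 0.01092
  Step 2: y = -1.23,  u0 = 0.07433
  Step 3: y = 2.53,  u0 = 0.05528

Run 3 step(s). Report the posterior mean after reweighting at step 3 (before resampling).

post_mean = -1.7238

step 1: w=[0.1130, 0.2765, 0.3313, 0.2718, 0.0042, 0.0014, 0.0009, 0.0005, 0.0004]  mean=-2.2099  Neff=3.6651  idx=[0, 1, 1, 1, 2, 2, 2, 3, 3]
step 2: w=[0.0008, 0.0067, 0.0067, 0.0067, 0.1788, 0.1788, 0.1788, 0.2214, 0.2214]  mean=-1.7931  Neff=5.1525  idx=[4, 4, 5, 6, 6, 7, 7, 8, 8]
step 3: w=[0.0366, 0.0366, 0.0366, 0.0366, 0.0366, 0.2042, 0.2042, 0.2042, 0.2042]  mean=-1.7238  Neff=5.7626  idx=[1, 4, 5, 6, 6, 7, 7, 8, 8]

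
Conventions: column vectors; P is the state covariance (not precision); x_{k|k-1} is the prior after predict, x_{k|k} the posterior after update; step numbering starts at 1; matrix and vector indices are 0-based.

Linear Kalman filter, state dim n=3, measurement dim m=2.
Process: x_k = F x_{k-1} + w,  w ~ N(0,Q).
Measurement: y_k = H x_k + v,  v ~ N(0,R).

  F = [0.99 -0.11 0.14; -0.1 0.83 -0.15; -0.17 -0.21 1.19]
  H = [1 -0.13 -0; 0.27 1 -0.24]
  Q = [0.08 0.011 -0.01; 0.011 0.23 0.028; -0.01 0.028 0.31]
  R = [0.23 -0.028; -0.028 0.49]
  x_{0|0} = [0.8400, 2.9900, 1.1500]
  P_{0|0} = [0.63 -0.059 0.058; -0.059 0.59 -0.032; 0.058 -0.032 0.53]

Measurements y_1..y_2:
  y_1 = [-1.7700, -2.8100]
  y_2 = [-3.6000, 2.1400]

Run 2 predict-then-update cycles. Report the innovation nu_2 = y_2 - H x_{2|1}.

innov = [-2.6325, 3.2268]

step 1: x^-=[0.6637, 2.2252, 0.5978]  P^-=[0.7449 -0.1792 0.0691; -0.1792 0.6742 -0.1897; 0.0691 -0.1897 1.0931]  S=[1.0329 -0.1099; -0.1099 1.2668]  K=[0.7511 0.0694; -0.2038 0.5123; 0.0549 -0.3373]  nu=[-2.1444, -5.0709]  x^+=[-1.2990, 0.0646, 2.1906]  P^+=[0.1675 -0.0254 0.0288; -0.0254 0.2759 0.0514; 0.0288 0.0514 0.9417]
step 2: x^-=[-0.9864, -0.1451, 2.8141]  P^-=[0.2779 -0.0695 0.1548; -0.0695 0.4352 -0.1326; 0.1548 -0.1326 1.6215]  S=[0.5333 -0.1179; -0.1179 1.0449]  K=[0.5449 0.0312; -0.1452 0.4126; 0.2267 -0.4337]  nu=[-2.6325, 3.2268]  x^+=[-2.3201, 1.5685, 0.8177]  P^+=[0.1225 -0.0148 0.0760; -0.0148 0.2319 0.0904; 0.0760 0.0904 1.3743]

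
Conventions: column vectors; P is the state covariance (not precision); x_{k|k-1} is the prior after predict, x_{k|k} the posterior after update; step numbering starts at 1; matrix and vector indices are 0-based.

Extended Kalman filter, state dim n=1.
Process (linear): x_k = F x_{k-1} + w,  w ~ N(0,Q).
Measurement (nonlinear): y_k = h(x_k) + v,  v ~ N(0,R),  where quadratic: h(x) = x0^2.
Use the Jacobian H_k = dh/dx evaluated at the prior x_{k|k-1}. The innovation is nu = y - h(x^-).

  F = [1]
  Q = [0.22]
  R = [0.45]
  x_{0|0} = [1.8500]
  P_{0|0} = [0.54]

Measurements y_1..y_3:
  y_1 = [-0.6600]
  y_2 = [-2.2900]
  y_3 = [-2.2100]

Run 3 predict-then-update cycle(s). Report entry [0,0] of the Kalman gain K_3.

K[0,0] = -0.3316

step 1: x^-=[1.8500]  P^-=[0.7600]  H_jac=[3.7000]  S=[10.8544]  K=[0.2591]  nu=[-4.0825]  x^+=[0.7924]  P^+=[0.0315]
step 2: x^-=[0.7924]  P^-=[0.2515]  H_jac=[1.5847]  S=[1.0816]  K=[0.3685]  nu=[-2.9178]  x^+=[-0.2828]  P^+=[0.1046]
step 3: x^-=[-0.2828]  P^-=[0.3246]  H_jac=[-0.5657]  S=[0.5539]  K=[-0.3316]  nu=[-2.2900]  x^+=[0.4764]  P^+=[0.2638]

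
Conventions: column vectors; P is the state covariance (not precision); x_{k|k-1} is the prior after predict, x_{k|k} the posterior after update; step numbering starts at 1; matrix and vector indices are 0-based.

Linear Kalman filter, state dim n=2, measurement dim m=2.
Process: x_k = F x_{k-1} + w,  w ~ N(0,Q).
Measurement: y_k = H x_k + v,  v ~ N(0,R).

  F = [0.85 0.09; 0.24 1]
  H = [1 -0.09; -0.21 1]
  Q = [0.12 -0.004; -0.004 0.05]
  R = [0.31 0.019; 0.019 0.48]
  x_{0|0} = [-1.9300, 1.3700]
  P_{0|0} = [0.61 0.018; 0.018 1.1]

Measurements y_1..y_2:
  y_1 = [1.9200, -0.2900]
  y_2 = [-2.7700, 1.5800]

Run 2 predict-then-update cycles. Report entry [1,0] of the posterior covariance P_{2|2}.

step 1: x^-=[-1.5172, 0.9068]  P^-=[0.5724 0.2351; 0.2351 1.1938]  S=[0.8497 0.0309; 0.0309 1.6003]  K=[0.6465 0.0593; 0.1243 0.7127]  nu=[3.5188, -1.5154]  x^+=[0.6680, 0.2642]  P^+=[0.2092 0.0847; 0.0847 0.3623]
step 2: x^-=[0.5916, 0.4245]  P^-=[0.2870 0.1451; 0.1451 0.4650]  S=[0.5747 0.0647; 0.0647 0.8967]  K=[0.4699 0.0607; 0.1261 0.4755]  nu=[-3.3234, 1.2797]  x^+=[-0.8924, 0.6138]  P^+=[0.1531 0.0702; 0.0702 0.2454]

P_post[1,0] = 0.0702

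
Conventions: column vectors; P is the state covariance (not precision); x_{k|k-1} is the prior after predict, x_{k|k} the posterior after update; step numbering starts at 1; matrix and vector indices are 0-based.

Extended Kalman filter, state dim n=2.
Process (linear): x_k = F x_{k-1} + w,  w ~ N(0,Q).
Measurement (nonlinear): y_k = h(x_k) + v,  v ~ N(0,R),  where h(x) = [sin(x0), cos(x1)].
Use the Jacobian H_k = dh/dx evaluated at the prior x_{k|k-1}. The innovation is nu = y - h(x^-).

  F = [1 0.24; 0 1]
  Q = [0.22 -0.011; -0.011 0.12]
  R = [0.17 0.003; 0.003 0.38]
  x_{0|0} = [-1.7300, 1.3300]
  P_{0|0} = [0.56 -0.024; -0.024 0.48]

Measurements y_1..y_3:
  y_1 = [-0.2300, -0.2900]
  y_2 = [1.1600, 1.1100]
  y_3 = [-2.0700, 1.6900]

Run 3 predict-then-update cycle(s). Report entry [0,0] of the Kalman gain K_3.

step 1: x^-=[-1.4108, 1.3300]  P^-=[0.7961 0.0802; 0.0802 0.6000]  H_jac=[0.1593 0.0000; 0.0000 -0.9711]  S=[0.1902 -0.0094; -0.0094 0.9459]  K=[0.6631 -0.0757; 0.0367 -0.6157]  nu=[0.7572, -0.5285]  x^+=[-0.8687, 1.6832]  P^+=[0.7061 0.0276; 0.0276 0.2408]
step 2: x^-=[-0.4647, 1.6832]  P^-=[0.9532 0.0744; 0.0744 0.3608]  H_jac=[0.8940 0.0000; 0.0000 -0.9937]  S=[0.9318 -0.0631; -0.0631 0.7363]  K=[0.9130 -0.0222; 0.0386 -0.4836]  nu=[1.6082, 1.2221]  x^+=[0.9765, 1.1542]  P^+=[0.1736 0.0057; 0.0057 0.1848]
step 3: x^-=[1.2535, 1.1542]  P^-=[0.4069 0.0391; 0.0391 0.3048]  H_jac=[0.3120 0.0000; 0.0000 -0.9145]  S=[0.2096 -0.0081; -0.0081 0.6349]  K=[0.6038 -0.0485; 0.0411 -0.4385]  nu=[-3.0201, 1.2854]  x^+=[-0.6324, 0.4664]  P^+=[0.3286 0.0182; 0.0182 0.1821]

K[0,0] = 0.6038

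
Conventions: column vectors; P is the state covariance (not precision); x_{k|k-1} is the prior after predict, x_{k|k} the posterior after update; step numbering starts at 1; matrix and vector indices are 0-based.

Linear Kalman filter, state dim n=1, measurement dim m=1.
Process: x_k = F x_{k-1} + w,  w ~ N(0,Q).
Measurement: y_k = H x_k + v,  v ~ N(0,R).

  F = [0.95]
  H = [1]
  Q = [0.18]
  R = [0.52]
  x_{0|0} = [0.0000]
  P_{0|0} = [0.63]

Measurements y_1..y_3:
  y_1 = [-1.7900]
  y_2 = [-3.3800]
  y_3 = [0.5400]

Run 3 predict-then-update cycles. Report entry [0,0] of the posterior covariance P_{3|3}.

step 1: x^-=[0.0000]  P^-=[0.7486]  S=[1.2686]  K=[0.5901]  nu=[-1.7900]  x^+=[-1.0563]  P^+=[0.3068]
step 2: x^-=[-1.0035]  P^-=[0.4569]  S=[0.9769]  K=[0.4677]  nu=[-2.3765]  x^+=[-2.1150]  P^+=[0.2432]
step 3: x^-=[-2.0093]  P^-=[0.3995]  S=[0.9195]  K=[0.4345]  nu=[2.5493]  x^+=[-0.9017]  P^+=[0.2259]

P_post[0,0] = 0.2259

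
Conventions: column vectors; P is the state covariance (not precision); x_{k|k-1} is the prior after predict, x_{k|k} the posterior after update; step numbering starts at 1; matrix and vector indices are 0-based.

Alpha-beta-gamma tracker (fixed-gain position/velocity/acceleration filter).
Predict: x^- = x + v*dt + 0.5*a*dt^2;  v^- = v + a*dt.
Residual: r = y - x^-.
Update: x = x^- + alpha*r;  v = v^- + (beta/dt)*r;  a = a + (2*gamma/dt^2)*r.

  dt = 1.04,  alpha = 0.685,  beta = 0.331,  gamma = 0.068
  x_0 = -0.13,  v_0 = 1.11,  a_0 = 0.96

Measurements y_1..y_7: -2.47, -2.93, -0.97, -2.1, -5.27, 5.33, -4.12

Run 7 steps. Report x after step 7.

step 1: x_pred=1.5436  r=-4.0136  x^+=-1.2057  v^+=0.8310  a^+=0.4553
step 2: x_pred=-0.0952  r=-2.8348  x^+=-2.0370  v^+=0.4023  a^+=0.0989
step 3: x_pred=-1.5651  r=0.5951  x^+=-1.1575  v^+=0.6946  a^+=0.1737
step 4: x_pred=-0.3411  r=-1.7589  x^+=-1.5460  v^+=0.3155  a^+=-0.0474
step 5: x_pred=-1.2435  r=-4.0265  x^+=-4.0017  v^+=-1.0154  a^+=-0.5537
step 6: x_pred=-5.3571  r=10.6871  x^+=1.9636  v^+=1.8101  a^+=0.7901
step 7: x_pred=4.2734  r=-8.3934  x^+=-1.4761  v^+=-0.0395  a^+=-0.2653

x_post = -1.4761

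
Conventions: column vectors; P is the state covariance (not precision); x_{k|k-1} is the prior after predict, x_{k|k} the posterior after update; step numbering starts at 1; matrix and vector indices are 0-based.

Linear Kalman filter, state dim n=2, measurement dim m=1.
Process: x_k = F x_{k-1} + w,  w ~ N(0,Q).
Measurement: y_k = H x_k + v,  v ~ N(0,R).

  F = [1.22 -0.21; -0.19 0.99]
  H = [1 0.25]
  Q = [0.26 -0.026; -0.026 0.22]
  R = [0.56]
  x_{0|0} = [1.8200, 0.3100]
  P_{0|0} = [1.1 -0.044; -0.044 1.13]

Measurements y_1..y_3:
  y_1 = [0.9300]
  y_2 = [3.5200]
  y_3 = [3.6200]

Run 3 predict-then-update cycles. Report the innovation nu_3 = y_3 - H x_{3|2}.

innov = [0.1855]

step 1: x^-=[2.1553, -0.0389]  P^-=[1.9696 -0.5708; -0.5708 1.3838]  S=[2.3307]  K=[0.7838; -0.0965]  nu=[-1.2156]  x^+=[1.2025, 0.0784]  P^+=[0.5376 -0.3945; -0.3945 1.3621]
step 2: x^-=[1.4506, -0.1509]  P^-=[1.3224 -0.9261; -0.9261 1.7228]  S=[1.5270]  K=[0.7144; -0.3244]  nu=[2.1072]  x^+=[2.9559, -0.8344]  P^+=[0.5431 -0.5722; -0.5722 1.5621]
step 3: x^-=[3.7814, -1.3877]  P^-=[1.4304 -1.1906; -1.1906 1.9859]  S=[1.5193]  K=[0.7456; -0.4569]  nu=[0.1855]  x^+=[3.9197, -1.4725]  P^+=[0.5858 -0.6730; -0.6730 1.6688]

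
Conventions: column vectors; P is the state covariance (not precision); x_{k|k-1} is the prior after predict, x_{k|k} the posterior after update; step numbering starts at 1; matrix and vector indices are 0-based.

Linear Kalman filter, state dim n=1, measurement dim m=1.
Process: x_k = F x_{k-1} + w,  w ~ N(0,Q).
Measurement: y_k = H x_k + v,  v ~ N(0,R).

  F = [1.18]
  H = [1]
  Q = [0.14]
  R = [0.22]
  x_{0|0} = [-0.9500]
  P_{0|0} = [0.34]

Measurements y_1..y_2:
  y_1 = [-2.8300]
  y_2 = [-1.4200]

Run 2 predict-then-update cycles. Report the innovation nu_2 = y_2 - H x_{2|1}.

innov = [1.3871]

step 1: x^-=[-1.1210]  P^-=[0.6134]  S=[0.8334]  K=[0.7360]  nu=[-1.7090]  x^+=[-2.3789]  P^+=[0.1619]
step 2: x^-=[-2.8071]  P^-=[0.3655]  S=[0.5855]  K=[0.6242]  nu=[1.3871]  x^+=[-1.9412]  P^+=[0.1373]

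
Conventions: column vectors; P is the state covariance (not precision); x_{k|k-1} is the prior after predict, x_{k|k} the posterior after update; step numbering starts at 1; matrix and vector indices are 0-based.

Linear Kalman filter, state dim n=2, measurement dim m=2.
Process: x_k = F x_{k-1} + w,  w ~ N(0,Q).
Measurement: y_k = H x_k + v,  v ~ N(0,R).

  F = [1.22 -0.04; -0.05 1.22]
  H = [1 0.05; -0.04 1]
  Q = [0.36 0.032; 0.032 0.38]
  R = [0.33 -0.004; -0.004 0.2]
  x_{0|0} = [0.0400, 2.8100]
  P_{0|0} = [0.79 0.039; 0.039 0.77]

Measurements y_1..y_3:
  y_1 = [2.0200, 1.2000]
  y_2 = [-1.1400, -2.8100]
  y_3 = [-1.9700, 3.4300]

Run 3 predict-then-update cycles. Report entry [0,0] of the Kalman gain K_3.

K[0,0] = 0.6796

step 1: x^-=[-0.0636, 3.4262]  P^-=[1.5333 0.0044; 0.0044 1.5233]  S=[1.8675 0.0152; 0.0152 1.7254]  K=[0.8215 -0.0402; 0.0359 0.8824]  nu=[1.9123, -2.2287]  x^+=[1.5970, 1.5282]  P^+=[0.2713 -0.0005; -0.0005 0.1763]
step 2: x^-=[1.8872, 1.7845]  P^-=[0.7641 0.0061; 0.0061 0.6432]  S=[1.0963 0.0037; 0.0037 0.8439]  K=[0.6974 -0.0320; 0.0323 0.7617]  nu=[-3.1164, -4.5190]  x^+=[-0.1413, -1.7585]  P^+=[0.2303 0.0000; 0.0000 0.1522]
step 3: x^-=[-0.1021, -2.1383]  P^-=[0.7030 0.0106; 0.0106 0.6071]  S=[1.0355 0.0088; 0.0088 0.8074]  K=[0.6796 -0.0291; 0.0331 0.7511]  nu=[-1.7610, 5.5642]  x^+=[-1.4610, 1.9824]  P^+=[0.2244 0.0004; 0.0004 0.1501]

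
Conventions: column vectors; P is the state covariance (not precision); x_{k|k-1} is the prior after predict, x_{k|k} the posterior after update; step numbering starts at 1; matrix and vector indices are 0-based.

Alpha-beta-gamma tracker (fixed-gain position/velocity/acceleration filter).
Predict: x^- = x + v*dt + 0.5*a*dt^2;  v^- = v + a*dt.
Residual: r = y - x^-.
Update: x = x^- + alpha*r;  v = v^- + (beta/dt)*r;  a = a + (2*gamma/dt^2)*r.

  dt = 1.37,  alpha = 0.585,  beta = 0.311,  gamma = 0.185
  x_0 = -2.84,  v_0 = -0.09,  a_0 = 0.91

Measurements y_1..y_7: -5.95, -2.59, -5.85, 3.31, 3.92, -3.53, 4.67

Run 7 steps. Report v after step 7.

step 1: x_pred=-2.1093  r=-3.8407  x^+=-4.3561  v^+=0.2848  a^+=0.1529
step 2: x_pred=-3.8224  r=1.2324  x^+=-3.1015  v^+=0.7740  a^+=0.3958
step 3: x_pred=-1.6696  r=-4.1804  x^+=-4.1151  v^+=0.3673  a^+=-0.4283
step 4: x_pred=-4.0138  r=7.3238  x^+=0.2706  v^+=1.4431  a^+=1.0155
step 5: x_pred=3.2007  r=0.7193  x^+=3.6215  v^+=2.9976  a^+=1.1573
step 6: x_pred=8.8143  r=-12.3443  x^+=1.5929  v^+=1.7809  a^+=-1.2762
step 7: x_pred=2.8350  r=1.8350  x^+=3.9085  v^+=0.4490  a^+=-0.9145

v_post = 0.4490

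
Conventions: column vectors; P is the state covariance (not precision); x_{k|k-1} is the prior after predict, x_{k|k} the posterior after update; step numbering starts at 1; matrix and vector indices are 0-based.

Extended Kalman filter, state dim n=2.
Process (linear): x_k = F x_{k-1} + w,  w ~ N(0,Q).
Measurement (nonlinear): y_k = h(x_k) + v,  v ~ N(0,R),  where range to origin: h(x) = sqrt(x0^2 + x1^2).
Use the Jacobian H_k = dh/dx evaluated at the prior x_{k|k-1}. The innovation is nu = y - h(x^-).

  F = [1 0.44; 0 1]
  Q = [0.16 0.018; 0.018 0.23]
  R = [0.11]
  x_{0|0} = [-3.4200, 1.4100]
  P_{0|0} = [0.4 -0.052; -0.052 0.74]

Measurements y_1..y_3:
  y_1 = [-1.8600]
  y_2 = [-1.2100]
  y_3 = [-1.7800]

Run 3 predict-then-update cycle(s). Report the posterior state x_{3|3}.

x_post = [0.5218, 1.4304]

step 1: x^-=[-2.7996, 1.4100]  P^-=[0.6575 0.2916; 0.2916 0.9700]  H_jac=[-0.8931 0.4498]  S=[0.5964]  K=[-0.7646; 0.2949]  nu=[-4.9946]  x^+=[1.0195, -0.0629]  P^+=[0.3088 0.4261; 0.4261 0.9181]
step 2: x^-=[0.9919, -0.0629]  P^-=[1.0215 0.8481; 0.8481 1.1481]  H_jac=[0.9980 -0.0633]  S=[1.0249]  K=[0.9423; 0.7549]  nu=[-2.2039]  x^+=[-1.0849, -1.7267]  P^+=[0.1114 0.1190; 0.1190 0.5640]
step 3: x^-=[-1.8446, -1.7267]  P^-=[0.4853 0.3851; 0.3851 0.7940]  H_jac=[-0.7301 -0.6834]  S=[1.1238]  K=[-0.5495; -0.7331]  nu=[-4.3066]  x^+=[0.5218, 1.4304]  P^+=[0.1460 -0.0675; -0.0675 0.1901]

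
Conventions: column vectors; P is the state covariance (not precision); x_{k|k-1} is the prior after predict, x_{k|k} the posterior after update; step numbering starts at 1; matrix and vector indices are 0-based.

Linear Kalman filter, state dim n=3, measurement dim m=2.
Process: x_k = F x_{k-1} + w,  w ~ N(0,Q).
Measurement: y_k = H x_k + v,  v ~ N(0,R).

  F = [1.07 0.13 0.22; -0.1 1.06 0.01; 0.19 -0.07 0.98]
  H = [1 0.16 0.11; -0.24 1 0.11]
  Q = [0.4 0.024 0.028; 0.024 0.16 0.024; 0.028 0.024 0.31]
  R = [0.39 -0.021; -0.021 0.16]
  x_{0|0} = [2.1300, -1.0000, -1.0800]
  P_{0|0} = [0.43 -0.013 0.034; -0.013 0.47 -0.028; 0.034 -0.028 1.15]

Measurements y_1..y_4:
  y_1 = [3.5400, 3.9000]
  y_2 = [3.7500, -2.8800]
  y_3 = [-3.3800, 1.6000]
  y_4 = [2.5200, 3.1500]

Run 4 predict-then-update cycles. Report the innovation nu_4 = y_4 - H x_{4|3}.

step 1: x^-=[1.9115, -1.2838, -0.5837]  P^-=[0.9667 0.0238 0.3937; 0.0238 0.6946 -0.0428; 0.3937 -0.0428 1.4491]  S=[1.4847 -0.0740; -0.0740 0.8862]  K=[0.6764 -0.1296; 0.1267 0.7826; 0.3707 0.0559]  nu=[1.8981, 5.7068]  x^+=[2.4556, 3.4230, 0.4390]  P^+=[0.2596 0.0244 0.0271; 0.0244 0.1426 -0.1293; 0.0271 -0.1293 1.2454]
step 2: x^-=[3.1691, 3.3872, 0.6572]  P^-=[0.7721 0.0153 0.3618; 0.0153 0.3150 -0.1111; 0.3618 -0.1111 1.5434]  S=[1.2694 -0.1064; -0.1064 0.4873]  K=[0.6307 -0.1294; 0.0954 0.6347; 0.4074 0.0312]  nu=[-0.0333, -5.5789]  x^+=[3.8701, -0.1569, 0.4697]  P^+=[0.2417 0.0203 0.0341; 0.0203 0.1201 -0.1422; 0.0341 -0.1422 1.3349]
step 3: x^-=[4.2240, -0.5487, 1.2066]  P^-=[0.7569 0.0066 0.3841; 0.0066 0.2901 -0.1231; 0.3841 -0.1231 1.6330]  S=[1.2564 -0.1137; -0.1137 0.4629]  K=[0.6249 -0.1333; 0.0871 0.6154; 0.4358 0.0300]  nu=[-7.6489, 3.0297]  x^+=[-0.9595, 0.6492, -2.0355]  P^+=[0.2392 0.0186 0.0394; 0.0186 0.1174 -0.1486; 0.0394 -0.1486 1.3970]
step 4: x^-=[-1.3901, 0.7638, -2.2225]  P^-=[0.7587 0.0032 0.4022; 0.0032 0.2873 -0.1297; 0.4022 -0.1297 1.6955]  S=[1.2615 -0.1164; -0.1164 0.4602]  K=[0.6245 -0.1345; 0.0843 0.6129; 0.4528 0.0282]  nu=[4.0323, 2.2971]  x^+=[0.8190, 2.5115, -0.3319]  P^+=[0.2388 0.0180 0.0422; 0.0180 0.1175 -0.1532; 0.0422 -0.1532 1.4395]

innov = [4.0323, 2.2971]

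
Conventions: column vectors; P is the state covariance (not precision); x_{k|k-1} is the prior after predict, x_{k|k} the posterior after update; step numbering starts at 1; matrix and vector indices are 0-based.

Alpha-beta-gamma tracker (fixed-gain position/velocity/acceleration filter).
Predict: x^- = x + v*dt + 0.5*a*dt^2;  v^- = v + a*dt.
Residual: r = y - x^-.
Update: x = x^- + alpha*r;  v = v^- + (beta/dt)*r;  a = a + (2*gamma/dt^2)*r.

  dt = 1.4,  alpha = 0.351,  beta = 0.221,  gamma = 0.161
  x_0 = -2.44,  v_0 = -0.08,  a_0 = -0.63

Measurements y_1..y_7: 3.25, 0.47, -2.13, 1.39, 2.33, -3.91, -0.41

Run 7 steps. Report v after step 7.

v_post = -2.3998

step 1: x_pred=-3.1694  r=6.4194  x^+=-0.9162  v^+=0.0513  a^+=0.4246
step 2: x_pred=-0.4282  r=0.8982  x^+=-0.1129  v^+=0.7876  a^+=0.5722
step 3: x_pred=1.5504  r=-3.6804  x^+=0.2586  v^+=1.0077  a^+=-0.0325
step 4: x_pred=1.6375  r=-0.2475  x^+=1.5506  v^+=0.9231  a^+=-0.0731
step 5: x_pred=2.7713  r=-0.4413  x^+=2.6164  v^+=0.7511  a^+=-0.1456
step 6: x_pred=3.5252  r=-7.4352  x^+=0.9154  v^+=-0.6265  a^+=-1.3671
step 7: x_pred=-1.3015  r=0.8915  x^+=-0.9886  v^+=-2.3998  a^+=-1.2207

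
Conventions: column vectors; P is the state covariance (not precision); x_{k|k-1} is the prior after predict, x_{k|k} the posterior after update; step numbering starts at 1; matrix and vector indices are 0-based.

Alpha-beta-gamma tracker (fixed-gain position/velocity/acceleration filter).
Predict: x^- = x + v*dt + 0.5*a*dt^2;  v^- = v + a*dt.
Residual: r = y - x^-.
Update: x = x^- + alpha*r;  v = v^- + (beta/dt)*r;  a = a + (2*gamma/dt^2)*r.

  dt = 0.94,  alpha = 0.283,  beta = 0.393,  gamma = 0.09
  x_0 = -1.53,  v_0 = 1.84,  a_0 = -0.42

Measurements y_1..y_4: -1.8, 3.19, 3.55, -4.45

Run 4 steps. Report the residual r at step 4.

step 1: x_pred=0.0140  r=-1.8140  x^+=-0.4993  v^+=0.6868  a^+=-0.7895
step 2: x_pred=-0.2026  r=3.3926  x^+=0.7575  v^+=1.3630  a^+=-0.0984
step 3: x_pred=1.9952  r=1.5548  x^+=2.4352  v^+=1.9205  a^+=0.2183
step 4: x_pred=4.3369  r=-8.7869  x^+=1.8502  v^+=-1.5480  a^+=-1.5717

resid = -8.7869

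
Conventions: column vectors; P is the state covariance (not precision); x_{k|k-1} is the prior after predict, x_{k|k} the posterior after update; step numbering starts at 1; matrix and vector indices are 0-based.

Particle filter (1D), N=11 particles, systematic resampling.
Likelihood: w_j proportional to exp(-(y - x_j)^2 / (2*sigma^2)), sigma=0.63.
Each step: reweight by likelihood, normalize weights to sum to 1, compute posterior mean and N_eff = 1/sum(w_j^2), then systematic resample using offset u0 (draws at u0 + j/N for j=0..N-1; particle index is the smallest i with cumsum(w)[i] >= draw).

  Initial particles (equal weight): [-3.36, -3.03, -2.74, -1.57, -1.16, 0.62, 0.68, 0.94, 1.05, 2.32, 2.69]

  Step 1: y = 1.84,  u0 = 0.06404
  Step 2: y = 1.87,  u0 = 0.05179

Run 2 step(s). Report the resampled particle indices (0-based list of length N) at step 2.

step 1: w=[0.0000, 0.0000, 0.0000, 0.0000, 0.0000, 0.0666, 0.0797, 0.1565, 0.1978, 0.3248, 0.1747]  mean=1.6736  Neff=4.7534  idx=[5, 7, 7, 8, 8, 9, 9, 9, 9, 10, 10]
step 2: w=[0.0248, 0.0598, 0.0598, 0.0762, 0.0762, 0.1377, 0.1377, 0.1377, 0.1377, 0.0762, 0.0762]  mean=1.9757  Neff=9.3595  idx=[1, 2, 4, 5, 5, 6, 7, 7, 8, 9, 10]

resampled_idx = [1, 2, 4, 5, 5, 6, 7, 7, 8, 9, 10]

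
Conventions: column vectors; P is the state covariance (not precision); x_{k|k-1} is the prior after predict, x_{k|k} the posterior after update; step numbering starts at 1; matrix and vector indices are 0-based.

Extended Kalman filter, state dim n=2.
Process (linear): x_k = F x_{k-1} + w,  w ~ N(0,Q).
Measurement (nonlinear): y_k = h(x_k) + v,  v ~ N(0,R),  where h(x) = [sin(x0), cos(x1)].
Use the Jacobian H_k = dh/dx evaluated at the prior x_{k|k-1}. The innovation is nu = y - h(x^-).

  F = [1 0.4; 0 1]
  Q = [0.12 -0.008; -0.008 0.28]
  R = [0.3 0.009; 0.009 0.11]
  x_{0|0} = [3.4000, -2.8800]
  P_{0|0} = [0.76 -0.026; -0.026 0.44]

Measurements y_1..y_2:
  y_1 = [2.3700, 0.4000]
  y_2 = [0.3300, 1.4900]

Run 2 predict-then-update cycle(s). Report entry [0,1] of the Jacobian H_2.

H_jac[0,1] = 0.0000

step 1: x^-=[2.2480, -2.8800]  P^-=[0.9296 0.1420; 0.1420 0.7200]  H_jac=[-0.6266 0.0000; 0.0000 0.2586]  S=[0.6650 -0.0140; -0.0140 0.1582]  K=[-0.8727 0.1549; -0.1092 1.1677]  nu=[1.5907, 1.3660]  x^+=[1.0714, -1.4587]  P^+=[0.4156 0.0355; 0.0355 0.4929]
step 2: x^-=[0.4880, -1.4587]  P^-=[0.6428 0.2247; 0.2247 0.7729]  H_jac=[0.8833 0.0000; 0.0000 0.9937]  S=[0.8015 0.2062; 0.2062 0.8732]  K=[0.6842 0.0941; 0.0227 0.8742]  nu=[-0.1388, 1.3781]  x^+=[0.5227, -0.2571]  P^+=[0.2333 0.0166; 0.0166 0.0970]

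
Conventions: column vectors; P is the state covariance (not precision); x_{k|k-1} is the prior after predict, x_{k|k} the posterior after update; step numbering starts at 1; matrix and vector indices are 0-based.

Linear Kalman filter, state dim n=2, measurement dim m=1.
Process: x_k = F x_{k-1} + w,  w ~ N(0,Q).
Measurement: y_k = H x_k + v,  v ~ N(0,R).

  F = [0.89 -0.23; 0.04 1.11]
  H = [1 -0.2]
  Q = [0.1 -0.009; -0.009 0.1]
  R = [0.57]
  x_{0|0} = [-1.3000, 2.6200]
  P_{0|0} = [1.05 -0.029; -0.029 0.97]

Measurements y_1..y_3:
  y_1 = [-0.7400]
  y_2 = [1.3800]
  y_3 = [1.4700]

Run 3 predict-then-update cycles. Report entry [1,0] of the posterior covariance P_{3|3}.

P_post[1,0] = -0.0858

step 1: x^-=[-1.7596, 2.8562]  P^-=[0.9949 -0.2476; -0.2476 1.2942]  S=[1.7157]  K=[0.6087; -0.2952]  nu=[1.5908]  x^+=[-0.7912, 2.3866]  P^+=[0.3591 0.0607; 0.0607 1.1447]
step 2: x^-=[-1.2531, 2.6174]  P^-=[0.4202 -0.2291; -0.2291 1.5164]  S=[1.1425]  K=[0.4079; -0.4660]  nu=[3.1566]  x^+=[0.0344, 1.1466]  P^+=[0.2301 -0.0119; -0.0119 1.2683]
step 3: x^-=[-0.2331, 1.2741]  P^-=[0.3542 -0.3363; -0.3363 1.6620]  S=[1.1252]  K=[0.3746; -0.5943]  nu=[1.9579]  x^+=[0.5003, 0.1106]  P^+=[0.1964 -0.0858; -0.0858 1.2646]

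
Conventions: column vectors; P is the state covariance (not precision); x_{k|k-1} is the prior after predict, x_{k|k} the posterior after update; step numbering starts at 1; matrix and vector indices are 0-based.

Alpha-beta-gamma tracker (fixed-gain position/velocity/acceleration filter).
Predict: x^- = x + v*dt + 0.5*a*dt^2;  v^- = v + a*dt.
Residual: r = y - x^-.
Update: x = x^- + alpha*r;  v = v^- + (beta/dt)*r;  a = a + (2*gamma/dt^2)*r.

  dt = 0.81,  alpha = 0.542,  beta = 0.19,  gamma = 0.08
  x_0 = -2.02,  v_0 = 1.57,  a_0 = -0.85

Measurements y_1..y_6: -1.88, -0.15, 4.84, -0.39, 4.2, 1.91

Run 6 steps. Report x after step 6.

x_post = 2.7943

step 1: x_pred=-1.0271  r=-0.8529  x^+=-1.4894  v^+=0.6814  a^+=-1.0580
step 2: x_pred=-1.2845  r=1.1345  x^+=-0.6696  v^+=0.0906  a^+=-0.7813
step 3: x_pred=-0.8525  r=5.6925  x^+=2.2328  v^+=0.7930  a^+=0.6069
step 4: x_pred=3.0743  r=-3.4643  x^+=1.1966  v^+=0.4720  a^+=-0.2379
step 5: x_pred=1.5009  r=2.6991  x^+=2.9638  v^+=0.9124  a^+=0.4203
step 6: x_pred=3.8407  r=-1.9307  x^+=2.7943  v^+=0.8000  a^+=-0.0505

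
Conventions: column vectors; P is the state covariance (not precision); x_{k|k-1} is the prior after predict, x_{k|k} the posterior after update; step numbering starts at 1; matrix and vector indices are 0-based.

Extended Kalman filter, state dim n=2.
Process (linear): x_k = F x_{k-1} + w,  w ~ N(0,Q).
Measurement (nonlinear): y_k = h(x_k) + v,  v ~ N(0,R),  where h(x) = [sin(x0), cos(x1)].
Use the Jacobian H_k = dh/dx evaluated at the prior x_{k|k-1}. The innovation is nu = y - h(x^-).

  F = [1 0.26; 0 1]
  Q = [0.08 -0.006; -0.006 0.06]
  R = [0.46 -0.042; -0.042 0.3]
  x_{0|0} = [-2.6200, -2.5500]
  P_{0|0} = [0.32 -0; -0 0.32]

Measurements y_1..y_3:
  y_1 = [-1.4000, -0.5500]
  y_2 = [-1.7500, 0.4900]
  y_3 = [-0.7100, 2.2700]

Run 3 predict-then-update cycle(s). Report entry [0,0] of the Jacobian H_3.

H_jac[0,0] = -0.9376

step 1: x^-=[-3.2830, -2.5500]  P^-=[0.4216 0.0772; 0.0772 0.3800]  H_jac=[-0.9900 0.0000; 0.0000 0.5577]  S=[0.8733 -0.0846; -0.0846 0.4182]  K=[-0.4774 0.0063; -0.0392 0.4988]  nu=[-1.5409, 0.2801]  x^+=[-2.5456, -2.3499]  P^+=[0.2221 0.0394; 0.0394 0.2713]
step 2: x^-=[-3.1566, -2.3499]  P^-=[0.3409 0.1039; 0.1039 0.3313]  H_jac=[-0.9999 0.0000; 0.0000 0.7115]  S=[0.8008 -0.1159; -0.1159 0.4677]  K=[-0.4177 0.0545; -0.0589 0.4894]  nu=[-1.7650, 1.1927]  x^+=[-2.3542, -1.6623]  P^+=[0.1945 0.0476; 0.0476 0.2098]
step 3: x^-=[-2.7864, -1.6623]  P^-=[0.3134 0.0962; 0.0962 0.2698]  H_jac=[-0.9376 0.0000; 0.0000 0.9958]  S=[0.7355 -0.1318; -0.1318 0.5676]  K=[-0.3853 0.0793; -0.0394 0.4642]  nu=[-0.3623, 2.3614]  x^+=[-2.4596, -0.5518]  P^+=[0.1926 0.0401; 0.0401 0.1415]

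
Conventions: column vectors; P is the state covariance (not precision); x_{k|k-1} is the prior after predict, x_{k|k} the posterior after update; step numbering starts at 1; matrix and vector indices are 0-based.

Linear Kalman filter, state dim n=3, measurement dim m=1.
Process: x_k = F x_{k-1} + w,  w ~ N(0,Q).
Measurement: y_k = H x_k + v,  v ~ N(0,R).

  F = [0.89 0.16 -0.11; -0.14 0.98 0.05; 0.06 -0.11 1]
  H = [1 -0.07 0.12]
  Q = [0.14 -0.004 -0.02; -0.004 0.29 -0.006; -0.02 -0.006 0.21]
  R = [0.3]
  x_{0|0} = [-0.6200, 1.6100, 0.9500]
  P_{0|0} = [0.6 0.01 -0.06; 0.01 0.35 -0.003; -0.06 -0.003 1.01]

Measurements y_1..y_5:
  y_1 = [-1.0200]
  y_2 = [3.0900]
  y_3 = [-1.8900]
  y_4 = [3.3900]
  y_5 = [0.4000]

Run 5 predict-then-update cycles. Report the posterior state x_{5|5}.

x_post = [1.2200, 1.2611, -0.2098]

step 1: x^-=[-0.3987, 1.7121, 0.7357]  P^-=[0.6511 -0.0242 -0.1596; -0.0242 0.6382 0.0078; -0.1596 0.0078 1.2197]  S=[0.9368]  K=[0.6764; -0.0726; -0.0147]  nu=[-0.5897]  x^+=[-0.7976, 1.7549, 0.7444]  P^+=[0.2225 0.0217 -0.1503; 0.0217 0.6333 0.0068; -0.1503 0.0068 1.2195]
step 2: x^-=[-0.5110, 1.8687, 0.5035]  P^-=[0.3826 0.0697 -0.2869; 0.0697 0.9024 0.0136; -0.2869 0.0136 1.4182]  S=[0.6286]  K=[0.5461; 0.0130; -0.1873]  nu=[3.6714]  x^+=[1.4940, 1.9162, -0.1840]  P^+=[0.1951 0.0652 -0.2227; 0.0652 0.9023 0.0152; -0.2227 0.0152 1.3961]
step 3: x^-=[1.6565, 1.6596, -0.3051]  P^-=[0.3962 0.1461 -0.3789; 0.1461 1.1506 0.0150; -0.3789 0.0150 1.5868]  S=[0.6130]  K=[0.5554; 0.1098; -0.3091]  nu=[-3.3937]  x^+=[-0.2284, 1.2868, 0.7439]  P^+=[0.2071 0.1087 -0.2736; 0.1087 1.1432 0.0358; -0.2736 0.0358 1.5283]
step 4: x^-=[-0.0793, 1.3302, 0.5887]  P^-=[0.4350 0.2134 -0.4423; 0.2134 1.3733 0.0259; -0.4423 0.0259 1.7107]  S=[0.6299]  K=[0.5826; 0.1911; -0.3792]  nu=[3.4917]  x^+=[1.9552, 1.9977, -0.7353]  P^+=[0.2212 0.1433 -0.3032; 0.1433 1.3503 0.0716; -0.3032 0.0716 1.6201]
step 5: x^-=[2.1406, 1.6472, -0.8377]  P^-=[0.4670 0.2677 -0.4783; 0.2677 1.5672 0.0495; -0.4783 0.0495 1.7932]  S=[0.6474]  K=[0.6038; 0.2532; -0.4118]  nu=[-1.5248]  x^+=[1.2200, 1.2611, -0.2098]  P^+=[0.2310 0.1687 -0.3174; 0.1687 1.5257 0.1170; -0.3174 0.1170 1.6835]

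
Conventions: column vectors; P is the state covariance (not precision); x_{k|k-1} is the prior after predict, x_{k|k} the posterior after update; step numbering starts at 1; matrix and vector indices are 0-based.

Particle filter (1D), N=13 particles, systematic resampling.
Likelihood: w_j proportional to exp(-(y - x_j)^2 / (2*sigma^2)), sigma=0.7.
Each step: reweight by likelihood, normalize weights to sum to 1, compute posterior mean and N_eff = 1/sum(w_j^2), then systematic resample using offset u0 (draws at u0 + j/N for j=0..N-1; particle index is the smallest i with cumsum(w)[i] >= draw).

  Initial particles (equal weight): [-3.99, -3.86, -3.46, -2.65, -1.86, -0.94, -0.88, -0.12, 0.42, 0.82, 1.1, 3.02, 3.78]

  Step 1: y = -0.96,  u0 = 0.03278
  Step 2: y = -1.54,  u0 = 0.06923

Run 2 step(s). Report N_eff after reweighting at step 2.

N_eff = 10.5264

step 1: w=[0.0000, 0.0001, 0.0005, 0.0171, 0.1381, 0.3154, 0.3135, 0.1536, 0.0452, 0.0124, 0.0042, 0.0000, 0.0000]  mean=-0.8613  Neff=4.1173  idx=[4, 4, 5, 5, 5, 5, 6, 6, 6, 6, 7, 7, 8]
step 2: w=[0.1215, 0.1215, 0.0934, 0.0934, 0.0934, 0.0934, 0.0865, 0.0865, 0.0865, 0.0865, 0.0172, 0.0172, 0.0027]  mean=-1.1109  Neff=10.5264  idx=[0, 1, 1, 2, 3, 4, 5, 5, 6, 7, 8, 9, 11]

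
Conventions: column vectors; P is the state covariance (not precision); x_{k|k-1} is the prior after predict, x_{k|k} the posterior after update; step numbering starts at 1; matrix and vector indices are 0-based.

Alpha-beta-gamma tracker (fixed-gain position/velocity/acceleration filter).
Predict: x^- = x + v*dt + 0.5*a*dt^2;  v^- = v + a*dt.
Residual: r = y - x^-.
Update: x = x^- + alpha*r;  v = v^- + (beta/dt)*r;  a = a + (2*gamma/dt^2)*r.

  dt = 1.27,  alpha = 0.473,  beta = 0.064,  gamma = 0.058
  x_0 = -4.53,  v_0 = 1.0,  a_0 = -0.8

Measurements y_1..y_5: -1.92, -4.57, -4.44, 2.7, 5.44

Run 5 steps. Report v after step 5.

v_post = -1.3558

step 1: x_pred=-3.9052  r=1.9852  x^+=-2.9662  v^+=0.0840  a^+=-0.6572
step 2: x_pred=-3.3895  r=-1.1805  x^+=-3.9479  v^+=-0.8101  a^+=-0.7421
step 3: x_pred=-5.5752  r=1.1352  x^+=-5.0383  v^+=-1.6954  a^+=-0.6605
step 4: x_pred=-7.7241  r=10.4241  x^+=-2.7935  v^+=-2.0089  a^+=0.0892
step 5: x_pred=-5.2729  r=10.7129  x^+=-0.2057  v^+=-1.3558  a^+=0.8597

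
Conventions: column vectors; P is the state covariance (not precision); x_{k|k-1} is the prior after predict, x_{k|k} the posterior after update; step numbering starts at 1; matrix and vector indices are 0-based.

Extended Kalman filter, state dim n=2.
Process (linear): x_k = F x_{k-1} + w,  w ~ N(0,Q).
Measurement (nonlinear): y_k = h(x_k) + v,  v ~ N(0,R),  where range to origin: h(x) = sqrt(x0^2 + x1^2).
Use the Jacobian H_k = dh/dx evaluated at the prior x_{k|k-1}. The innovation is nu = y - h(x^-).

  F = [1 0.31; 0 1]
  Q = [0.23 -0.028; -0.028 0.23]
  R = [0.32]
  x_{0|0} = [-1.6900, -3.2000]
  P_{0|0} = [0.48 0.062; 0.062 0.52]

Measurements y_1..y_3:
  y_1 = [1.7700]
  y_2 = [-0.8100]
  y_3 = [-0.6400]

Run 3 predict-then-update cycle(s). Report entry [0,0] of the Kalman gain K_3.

K[0,0] = -0.4144

step 1: x^-=[-2.6820, -3.2000]  P^-=[0.7984 0.1952; 0.1952 0.7500]  H_jac=[-0.6423 -0.7664]  S=[1.2822]  K=[-0.5167; -0.5461]  nu=[-2.4053]  x^+=[-1.4392, -1.8865]  P^+=[0.4561 -0.1666; -0.1666 0.3676]
step 2: x^-=[-2.0241, -1.8865]  P^-=[0.6182 -0.0806; -0.0806 0.5976]  H_jac=[-0.7315 -0.6818]  S=[0.8482]  K=[-0.4684; -0.4109]  nu=[-3.5769]  x^+=[-0.3488, -0.4169]  P^+=[0.4321 -0.2438; -0.2438 0.4544]
step 3: x^-=[-0.4781, -0.4169]  P^-=[0.5546 -0.1310; -0.1310 0.6844]  H_jac=[-0.7537 -0.6573]  S=[0.8010]  K=[-0.4144; -0.4384]  nu=[-1.2743]  x^+=[0.0500, 0.1418]  P^+=[0.4171 -0.2765; -0.2765 0.5305]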